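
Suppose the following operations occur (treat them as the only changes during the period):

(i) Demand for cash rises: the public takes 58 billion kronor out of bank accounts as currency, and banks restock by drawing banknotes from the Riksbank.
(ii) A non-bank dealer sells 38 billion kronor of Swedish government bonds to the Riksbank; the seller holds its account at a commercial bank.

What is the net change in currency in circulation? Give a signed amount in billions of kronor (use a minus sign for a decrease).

Currency withdrawal 58 billion kronor: notes leave the central bank → +58B.
Asset purchase (from non-banks) 38 billion kronor: no currency enters or leaves circulation → 0.
Net: 58 + 0 = +58 billion.

+58 billion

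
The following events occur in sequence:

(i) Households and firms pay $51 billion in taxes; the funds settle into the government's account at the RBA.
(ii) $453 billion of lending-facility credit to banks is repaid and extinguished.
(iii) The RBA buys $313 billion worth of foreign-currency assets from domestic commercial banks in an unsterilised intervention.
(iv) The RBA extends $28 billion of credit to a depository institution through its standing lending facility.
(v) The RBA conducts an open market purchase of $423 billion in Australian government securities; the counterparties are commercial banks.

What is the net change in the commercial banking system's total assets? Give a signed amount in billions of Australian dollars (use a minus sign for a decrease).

-$476 billion

Government account inflow $51 billion: bank balance sheets shrink → −$51B.
Discount-window repayment $453 billion: bank balance sheets shrink → −$453B.
FX purchase $313 billion: just an asset swap on bank balance sheets → 0.
Discount-window loan $28 billion: bank balance sheets expand → +$28B.
OMO purchase (from banks) $423 billion: just an asset swap on bank balance sheets → 0.
Net: −51 − 453 + 0 + 28 + 0 = -$476 billion.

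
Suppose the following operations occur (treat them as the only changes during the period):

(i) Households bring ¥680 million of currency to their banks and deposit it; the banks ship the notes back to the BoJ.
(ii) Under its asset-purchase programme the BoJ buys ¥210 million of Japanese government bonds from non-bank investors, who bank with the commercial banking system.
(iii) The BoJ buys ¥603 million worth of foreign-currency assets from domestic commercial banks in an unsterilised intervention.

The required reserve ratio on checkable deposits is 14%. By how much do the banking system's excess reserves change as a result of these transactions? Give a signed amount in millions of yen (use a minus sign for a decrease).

Currency deposit ¥680 million: reserves +¥680M, deposits +¥680M.
Asset purchase (from non-banks) ¥210 million: reserves +¥210M, deposits +¥210M.
FX purchase ¥603 million: reserves +¥603M, deposits 0.
Totals: Δreserves = +¥1493M, Δdeposits = +¥890M.
Δrequired reserves = 14% × +¥890M = +¥124.6M.
Δexcess reserves = Δreserves − Δrequired = +¥1493M − (+¥124.6M) = +¥1368.4 million.

+¥1368.4 million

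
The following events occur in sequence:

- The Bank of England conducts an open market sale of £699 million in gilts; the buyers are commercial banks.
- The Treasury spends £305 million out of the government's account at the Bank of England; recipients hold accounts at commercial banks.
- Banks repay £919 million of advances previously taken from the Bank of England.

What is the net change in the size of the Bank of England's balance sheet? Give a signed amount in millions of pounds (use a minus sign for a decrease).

OMO sale (to banks) £699 million: a Bank of England asset is shed → −£699M.
Government spending £305 million: only the composition of liabilities changes → 0.
Discount-window repayment £919 million: a Bank of England asset is shed → −£919M.
Net: −699 + 0 − 919 = -£1618 million.

-£1618 million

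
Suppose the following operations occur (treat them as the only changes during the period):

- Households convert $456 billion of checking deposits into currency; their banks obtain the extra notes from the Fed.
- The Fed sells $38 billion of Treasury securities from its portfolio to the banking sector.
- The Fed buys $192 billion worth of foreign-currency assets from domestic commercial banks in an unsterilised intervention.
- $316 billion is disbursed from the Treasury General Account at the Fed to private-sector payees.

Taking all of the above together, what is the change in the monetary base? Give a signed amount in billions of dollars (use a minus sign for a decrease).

+$470 billion

Fed balance sheet:
  Assets:      Securities −$38B, Foreign assets +$192B
  Liabilities: Bank reserves +$14B, Currency in circulation +$456B, Government deposits −$316B
Commercial banking system:
  Assets:      Reserves at CB +$14B, Securities +$38B, Foreign assets −$192B
  Liabilities: Checkable deposits −$140B
Monetary base = currency + reserves: +$456B + (+$14B) = +$470 billion.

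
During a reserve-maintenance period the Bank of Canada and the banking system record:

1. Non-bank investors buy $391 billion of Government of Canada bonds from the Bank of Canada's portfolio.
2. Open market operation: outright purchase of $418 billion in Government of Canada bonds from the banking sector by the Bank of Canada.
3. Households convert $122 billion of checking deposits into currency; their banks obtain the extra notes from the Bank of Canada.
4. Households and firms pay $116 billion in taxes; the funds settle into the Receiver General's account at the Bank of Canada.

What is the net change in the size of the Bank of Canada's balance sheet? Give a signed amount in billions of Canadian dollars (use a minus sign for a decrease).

Asset sale (to non-banks) $391 billion: a Bank of Canada asset is shed → −$391B.
OMO purchase (from banks) $418 billion: a Bank of Canada asset is acquired → +$418B.
Currency withdrawal $122 billion: only the composition of liabilities changes → 0.
Government account inflow $116 billion: only the composition of liabilities changes → 0.
Net: −391 + 418 + 0 + 0 = +$27 billion.

+$27 billion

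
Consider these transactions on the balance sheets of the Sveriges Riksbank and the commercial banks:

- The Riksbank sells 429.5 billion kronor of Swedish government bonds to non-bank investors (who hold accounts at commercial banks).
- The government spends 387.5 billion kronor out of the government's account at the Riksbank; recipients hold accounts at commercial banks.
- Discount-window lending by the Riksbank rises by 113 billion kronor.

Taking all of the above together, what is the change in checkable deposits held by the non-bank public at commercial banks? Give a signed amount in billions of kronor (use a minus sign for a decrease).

-42 billion

Riksbank balance sheet:
  Assets:      Securities −429.5B, Loans to banks +113B
  Liabilities: Bank reserves +71B, Government deposits −387.5B
Commercial banking system:
  Assets:      Reserves at CB +71B
  Liabilities: Checkable deposits −42B, Borrowings from CB +113B
So the change in checkable deposits held by the non-bank public at commercial banks is -42 billion.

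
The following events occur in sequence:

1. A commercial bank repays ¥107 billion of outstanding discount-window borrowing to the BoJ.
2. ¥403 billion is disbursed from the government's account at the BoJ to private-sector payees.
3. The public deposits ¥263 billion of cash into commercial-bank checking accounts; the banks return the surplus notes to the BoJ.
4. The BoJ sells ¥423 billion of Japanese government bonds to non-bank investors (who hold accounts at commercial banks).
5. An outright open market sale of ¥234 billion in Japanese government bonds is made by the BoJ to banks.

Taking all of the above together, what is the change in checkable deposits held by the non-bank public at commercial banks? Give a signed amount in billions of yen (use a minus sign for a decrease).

+¥243 billion

BoJ balance sheet:
  Assets:      Securities −¥657B, Loans to banks −¥107B
  Liabilities: Bank reserves −¥98B, Currency in circulation −¥263B, Government deposits −¥403B
Commercial banking system:
  Assets:      Reserves at CB −¥98B, Securities +¥234B
  Liabilities: Checkable deposits +¥243B, Borrowings from CB −¥107B
So the change in checkable deposits held by the non-bank public at commercial banks is +¥243 billion.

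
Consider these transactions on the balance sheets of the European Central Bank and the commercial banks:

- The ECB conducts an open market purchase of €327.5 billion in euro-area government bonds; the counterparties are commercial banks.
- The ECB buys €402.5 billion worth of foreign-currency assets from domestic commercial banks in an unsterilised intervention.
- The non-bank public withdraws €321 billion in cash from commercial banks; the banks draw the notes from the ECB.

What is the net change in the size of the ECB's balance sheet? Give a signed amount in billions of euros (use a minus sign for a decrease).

ECB balance sheet:
  Assets:      Securities +€327.5B, Foreign assets +€402.5B
  Liabilities: Bank reserves +€409B, Currency in circulation +€321B
Commercial banking system:
  Assets:      Reserves at CB +€409B, Securities −€327.5B, Foreign assets −€402.5B
  Liabilities: Checkable deposits −€321B
Change in total ECB assets = +€730 billion.

+€730 billion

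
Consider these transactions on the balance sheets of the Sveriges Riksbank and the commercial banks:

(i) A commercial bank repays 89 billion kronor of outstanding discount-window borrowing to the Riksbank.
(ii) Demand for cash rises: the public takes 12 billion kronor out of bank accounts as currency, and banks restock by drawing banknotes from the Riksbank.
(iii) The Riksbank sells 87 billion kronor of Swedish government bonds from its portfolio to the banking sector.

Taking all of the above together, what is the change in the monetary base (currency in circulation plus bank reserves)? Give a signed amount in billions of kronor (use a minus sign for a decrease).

Discount-window repayment 89 billion kronor: Riksbank balance sheet contracts → −89B.
Currency withdrawal 12 billion kronor: just a shift between currency and reserves — both are base money → 0.
OMO sale (to banks) 87 billion kronor: Riksbank balance sheet contracts → −87B.
Net: −89 + 0 − 87 = -176 billion.

-176 billion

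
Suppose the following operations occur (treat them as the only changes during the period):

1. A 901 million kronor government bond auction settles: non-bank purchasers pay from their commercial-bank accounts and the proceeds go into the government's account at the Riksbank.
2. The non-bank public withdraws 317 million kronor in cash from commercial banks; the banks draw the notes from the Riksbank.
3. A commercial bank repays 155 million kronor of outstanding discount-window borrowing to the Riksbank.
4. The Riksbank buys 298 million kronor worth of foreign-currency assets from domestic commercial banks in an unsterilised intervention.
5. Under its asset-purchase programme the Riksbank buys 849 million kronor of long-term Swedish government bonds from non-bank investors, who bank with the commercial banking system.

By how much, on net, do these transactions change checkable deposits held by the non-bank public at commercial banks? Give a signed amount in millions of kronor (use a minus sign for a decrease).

Riksbank balance sheet:
  Assets:      Securities +849M, Loans to banks −155M, Foreign assets +298M
  Liabilities: Bank reserves −226M, Currency in circulation +317M, Government deposits +901M
Commercial banking system:
  Assets:      Reserves at CB −226M, Foreign assets −298M
  Liabilities: Checkable deposits −369M, Borrowings from CB −155M
So the change in checkable deposits held by the non-bank public at commercial banks is -369 million.

-369 million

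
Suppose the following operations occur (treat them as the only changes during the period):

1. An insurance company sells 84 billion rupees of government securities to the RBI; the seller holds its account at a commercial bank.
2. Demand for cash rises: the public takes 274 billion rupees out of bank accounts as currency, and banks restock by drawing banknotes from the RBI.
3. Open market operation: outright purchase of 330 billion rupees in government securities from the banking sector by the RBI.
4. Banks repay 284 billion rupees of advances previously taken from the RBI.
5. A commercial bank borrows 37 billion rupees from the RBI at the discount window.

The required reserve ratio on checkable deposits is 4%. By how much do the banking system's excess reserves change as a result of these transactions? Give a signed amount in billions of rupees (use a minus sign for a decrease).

Asset purchase (from non-banks) 84 billion rupees: reserves +84B, deposits +84B.
Currency withdrawal 274 billion rupees: reserves −274B, deposits −274B.
OMO purchase (from banks) 330 billion rupees: reserves +330B, deposits 0.
Discount-window repayment 284 billion rupees: reserves −284B, deposits 0.
Discount-window loan 37 billion rupees: reserves +37B, deposits 0.
Totals: Δreserves = −107B, Δdeposits = −190B.
Δrequired reserves = 4% × −190B = −7.6B.
Δexcess reserves = Δreserves − Δrequired = −107B − (−7.6B) = -99.4 billion.

-99.4 billion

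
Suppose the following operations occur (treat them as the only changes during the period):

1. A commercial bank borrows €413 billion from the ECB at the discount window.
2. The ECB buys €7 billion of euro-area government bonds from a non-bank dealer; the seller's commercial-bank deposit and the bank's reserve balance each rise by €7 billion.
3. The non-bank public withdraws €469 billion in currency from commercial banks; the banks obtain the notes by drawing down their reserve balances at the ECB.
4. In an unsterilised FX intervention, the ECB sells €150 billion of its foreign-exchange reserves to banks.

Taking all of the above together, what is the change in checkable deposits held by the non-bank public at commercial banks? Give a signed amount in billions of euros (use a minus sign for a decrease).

-€462 billion

Discount-window loan €413 billion: the counterparty is a bank, so public deposits are unchanged → 0.
Asset purchase (from non-banks) €7 billion: non-bank counterparties' bank balances rise → +€7B.
Currency withdrawal €469 billion: non-bank counterparties' bank balances fall → −€469B.
FX sale €150 billion: the counterparty is a bank, so public deposits are unchanged → 0.
Net: 0 + 7 − 469 + 0 = -€462 billion.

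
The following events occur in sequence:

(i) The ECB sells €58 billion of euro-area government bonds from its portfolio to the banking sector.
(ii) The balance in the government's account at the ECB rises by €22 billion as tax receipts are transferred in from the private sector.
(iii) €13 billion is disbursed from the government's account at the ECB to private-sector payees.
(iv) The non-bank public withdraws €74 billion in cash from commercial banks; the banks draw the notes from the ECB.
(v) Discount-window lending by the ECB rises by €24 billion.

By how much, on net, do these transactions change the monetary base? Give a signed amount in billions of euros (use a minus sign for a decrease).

OMO sale (to banks) €58 billion: ECB balance sheet contracts → −€58B.
Government account inflow €22 billion: reserves shift to a non-base liability → −€22B.
Government spending €13 billion: a non-base liability converts back to reserves → +€13B.
Currency withdrawal €74 billion: just a shift between currency and reserves — both are base money → 0.
Discount-window loan €24 billion: ECB balance sheet expands → +€24B.
Net: −58 − 22 + 13 + 0 + 24 = -€43 billion.

-€43 billion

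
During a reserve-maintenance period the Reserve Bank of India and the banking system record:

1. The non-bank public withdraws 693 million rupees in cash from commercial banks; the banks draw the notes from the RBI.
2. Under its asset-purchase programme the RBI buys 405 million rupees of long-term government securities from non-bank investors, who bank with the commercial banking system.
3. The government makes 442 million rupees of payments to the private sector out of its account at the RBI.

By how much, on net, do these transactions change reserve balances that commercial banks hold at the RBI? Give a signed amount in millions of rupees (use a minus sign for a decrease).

Currency withdrawal 693 million rupees: banks swap reserves for currency → −693M.
Asset purchase (from non-banks) 405 million rupees: the RBI pays by crediting reserve accounts → +405M.
Government spending 442 million rupees: government payments flow into bank reserve accounts → +442M.
Net: −693 + 405 + 442 = +154 million.

+154 million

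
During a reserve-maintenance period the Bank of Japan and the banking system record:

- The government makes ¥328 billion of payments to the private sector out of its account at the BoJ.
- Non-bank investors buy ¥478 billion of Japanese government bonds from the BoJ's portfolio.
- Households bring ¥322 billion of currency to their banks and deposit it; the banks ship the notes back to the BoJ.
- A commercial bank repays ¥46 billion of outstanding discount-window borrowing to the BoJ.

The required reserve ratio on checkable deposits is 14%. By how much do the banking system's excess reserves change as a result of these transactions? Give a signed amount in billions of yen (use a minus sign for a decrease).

+¥101.92 billion

Government spending ¥328 billion: reserves +¥328B, deposits +¥328B.
Asset sale (to non-banks) ¥478 billion: reserves −¥478B, deposits −¥478B.
Currency deposit ¥322 billion: reserves +¥322B, deposits +¥322B.
Discount-window repayment ¥46 billion: reserves −¥46B, deposits 0.
Totals: Δreserves = +¥126B, Δdeposits = +¥172B.
Δrequired reserves = 14% × +¥172B = +¥24.08B.
Δexcess reserves = Δreserves − Δrequired = +¥126B − (+¥24.08B) = +¥101.92 billion.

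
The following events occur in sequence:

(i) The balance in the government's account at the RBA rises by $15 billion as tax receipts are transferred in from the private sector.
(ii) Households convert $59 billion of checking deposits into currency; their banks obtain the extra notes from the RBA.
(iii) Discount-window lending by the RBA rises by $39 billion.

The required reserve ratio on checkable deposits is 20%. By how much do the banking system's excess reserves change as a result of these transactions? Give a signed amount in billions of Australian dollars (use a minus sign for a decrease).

Government account inflow $15 billion: reserves −$15B, deposits −$15B.
Currency withdrawal $59 billion: reserves −$59B, deposits −$59B.
Discount-window loan $39 billion: reserves +$39B, deposits 0.
Totals: Δreserves = −$35B, Δdeposits = −$74B.
Δrequired reserves = 20% × −$74B = −$14.8B.
Δexcess reserves = Δreserves − Δrequired = −$35B − (−$14.8B) = -$20.2 billion.

-$20.2 billion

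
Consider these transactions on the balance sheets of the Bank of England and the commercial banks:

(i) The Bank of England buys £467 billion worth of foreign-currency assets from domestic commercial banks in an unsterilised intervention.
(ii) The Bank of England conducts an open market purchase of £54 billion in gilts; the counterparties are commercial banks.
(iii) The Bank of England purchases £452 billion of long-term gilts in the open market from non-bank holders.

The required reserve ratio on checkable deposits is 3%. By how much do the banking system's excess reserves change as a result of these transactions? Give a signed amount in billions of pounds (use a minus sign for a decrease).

+£959.44 billion

FX purchase £467 billion: reserves +£467B, deposits 0.
OMO purchase (from banks) £54 billion: reserves +£54B, deposits 0.
Asset purchase (from non-banks) £452 billion: reserves +£452B, deposits +£452B.
Totals: Δreserves = +£973B, Δdeposits = +£452B.
Δrequired reserves = 3% × +£452B = +£13.56B.
Δexcess reserves = Δreserves − Δrequired = +£973B − (+£13.56B) = +£959.44 billion.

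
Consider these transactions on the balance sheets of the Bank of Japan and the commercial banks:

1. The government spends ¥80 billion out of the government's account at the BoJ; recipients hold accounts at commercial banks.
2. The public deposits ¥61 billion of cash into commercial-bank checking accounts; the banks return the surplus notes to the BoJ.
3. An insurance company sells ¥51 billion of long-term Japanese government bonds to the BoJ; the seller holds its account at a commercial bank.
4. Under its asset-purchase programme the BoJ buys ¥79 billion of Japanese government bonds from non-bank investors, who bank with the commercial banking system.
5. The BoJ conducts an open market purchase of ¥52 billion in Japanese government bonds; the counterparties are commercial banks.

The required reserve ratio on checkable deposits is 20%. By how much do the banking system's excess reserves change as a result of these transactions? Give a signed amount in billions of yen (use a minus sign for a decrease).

Government spending ¥80 billion: reserves +¥80B, deposits +¥80B.
Currency deposit ¥61 billion: reserves +¥61B, deposits +¥61B.
Asset purchase (from non-banks) ¥51 billion: reserves +¥51B, deposits +¥51B.
Asset purchase (from non-banks) ¥79 billion: reserves +¥79B, deposits +¥79B.
OMO purchase (from banks) ¥52 billion: reserves +¥52B, deposits 0.
Totals: Δreserves = +¥323B, Δdeposits = +¥271B.
Δrequired reserves = 20% × +¥271B = +¥54.2B.
Δexcess reserves = Δreserves − Δrequired = +¥323B − (+¥54.2B) = +¥268.8 billion.

+¥268.8 billion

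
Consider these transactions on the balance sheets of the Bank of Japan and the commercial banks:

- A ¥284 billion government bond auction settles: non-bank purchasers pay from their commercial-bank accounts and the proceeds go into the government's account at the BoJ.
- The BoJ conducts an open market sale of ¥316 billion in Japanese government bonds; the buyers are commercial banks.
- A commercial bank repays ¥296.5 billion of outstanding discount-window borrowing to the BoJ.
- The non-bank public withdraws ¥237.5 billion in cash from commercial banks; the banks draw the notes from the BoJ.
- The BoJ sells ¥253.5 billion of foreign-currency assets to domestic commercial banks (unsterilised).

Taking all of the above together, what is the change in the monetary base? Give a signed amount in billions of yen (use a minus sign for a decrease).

-¥1150 billion

Government account inflow ¥284 billion: reserves shift to a non-base liability → −¥284B.
OMO sale (to banks) ¥316 billion: BoJ balance sheet contracts → −¥316B.
Discount-window repayment ¥296.5 billion: BoJ balance sheet contracts → −¥296.5B.
Currency withdrawal ¥237.5 billion: just a shift between currency and reserves — both are base money → 0.
FX sale ¥253.5 billion: BoJ balance sheet contracts → −¥253.5B.
Net: −284 − 316 − 296.5 + 0 − 253.5 = -¥1150 billion.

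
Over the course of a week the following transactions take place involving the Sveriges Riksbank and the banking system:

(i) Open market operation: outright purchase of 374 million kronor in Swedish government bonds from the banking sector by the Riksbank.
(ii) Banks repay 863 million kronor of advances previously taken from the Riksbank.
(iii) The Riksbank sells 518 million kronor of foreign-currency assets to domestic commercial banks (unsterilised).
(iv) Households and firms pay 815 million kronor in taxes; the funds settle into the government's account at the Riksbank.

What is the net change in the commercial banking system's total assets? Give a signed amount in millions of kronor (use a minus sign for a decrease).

Riksbank balance sheet:
  Assets:      Securities +374M, Loans to banks −863M, Foreign assets −518M
  Liabilities: Bank reserves −1822M, Government deposits +815M
Commercial banking system:
  Assets:      Reserves at CB −1822M, Securities −374M, Foreign assets +518M
  Liabilities: Checkable deposits −815M, Borrowings from CB −863M
Change in total bank assets = -1678 million.

-1678 million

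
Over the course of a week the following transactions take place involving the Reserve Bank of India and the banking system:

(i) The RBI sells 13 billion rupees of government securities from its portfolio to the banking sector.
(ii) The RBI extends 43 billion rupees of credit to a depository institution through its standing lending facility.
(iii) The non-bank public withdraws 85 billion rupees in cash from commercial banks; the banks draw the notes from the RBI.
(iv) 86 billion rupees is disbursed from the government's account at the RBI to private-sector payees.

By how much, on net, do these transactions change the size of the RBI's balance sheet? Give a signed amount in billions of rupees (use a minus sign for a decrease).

RBI balance sheet:
  Assets:      Securities −13B, Loans to banks +43B
  Liabilities: Bank reserves +31B, Currency in circulation +85B, Government deposits −86B
Commercial banking system:
  Assets:      Reserves at CB +31B, Securities +13B
  Liabilities: Checkable deposits +1B, Borrowings from CB +43B
Change in total RBI assets = +30 billion.

+30 billion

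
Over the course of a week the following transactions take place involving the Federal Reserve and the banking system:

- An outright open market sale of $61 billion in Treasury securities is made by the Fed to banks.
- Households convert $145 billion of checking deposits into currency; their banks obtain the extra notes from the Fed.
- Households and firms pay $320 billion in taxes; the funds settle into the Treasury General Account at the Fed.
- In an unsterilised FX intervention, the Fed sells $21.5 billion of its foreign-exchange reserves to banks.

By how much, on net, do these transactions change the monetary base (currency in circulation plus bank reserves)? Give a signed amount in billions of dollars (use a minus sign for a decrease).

OMO sale (to banks) $61 billion: Fed balance sheet contracts → −$61B.
Currency withdrawal $145 billion: just a shift between currency and reserves — both are base money → 0.
Government account inflow $320 billion: reserves shift to a non-base liability → −$320B.
FX sale $21.5 billion: Fed balance sheet contracts → −$21.5B.
Net: −61 + 0 − 320 − 21.5 = -$402.5 billion.

-$402.5 billion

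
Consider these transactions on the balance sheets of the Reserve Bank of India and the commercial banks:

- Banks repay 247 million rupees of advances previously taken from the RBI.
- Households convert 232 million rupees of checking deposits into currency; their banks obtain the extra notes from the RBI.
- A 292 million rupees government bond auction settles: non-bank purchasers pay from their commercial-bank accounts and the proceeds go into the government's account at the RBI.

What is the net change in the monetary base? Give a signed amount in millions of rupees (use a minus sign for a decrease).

RBI balance sheet:
  Assets:      Loans to banks −247M
  Liabilities: Bank reserves −771M, Currency in circulation +232M, Government deposits +292M
Monetary base = currency + reserves: +232M + (−771M) = -539 million.

-539 million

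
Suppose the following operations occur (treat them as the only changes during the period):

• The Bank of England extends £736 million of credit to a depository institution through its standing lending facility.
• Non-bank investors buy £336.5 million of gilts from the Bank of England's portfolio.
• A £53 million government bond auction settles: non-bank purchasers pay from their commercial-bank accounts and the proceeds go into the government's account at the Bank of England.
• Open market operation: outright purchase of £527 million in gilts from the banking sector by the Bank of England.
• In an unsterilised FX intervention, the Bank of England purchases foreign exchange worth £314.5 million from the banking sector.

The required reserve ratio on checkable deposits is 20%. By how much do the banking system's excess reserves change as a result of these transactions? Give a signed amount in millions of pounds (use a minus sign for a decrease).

Discount-window loan £736 million: reserves +£736M, deposits 0.
Asset sale (to non-banks) £336.5 million: reserves −£336.5M, deposits −£336.5M.
Government account inflow £53 million: reserves −£53M, deposits −£53M.
OMO purchase (from banks) £527 million: reserves +£527M, deposits 0.
FX purchase £314.5 million: reserves +£314.5M, deposits 0.
Totals: Δreserves = +£1188M, Δdeposits = −£389.5M.
Δrequired reserves = 20% × −£389.5M = −£77.9M.
Δexcess reserves = Δreserves − Δrequired = +£1188M − (−£77.9M) = +£1265.9 million.

+£1265.9 million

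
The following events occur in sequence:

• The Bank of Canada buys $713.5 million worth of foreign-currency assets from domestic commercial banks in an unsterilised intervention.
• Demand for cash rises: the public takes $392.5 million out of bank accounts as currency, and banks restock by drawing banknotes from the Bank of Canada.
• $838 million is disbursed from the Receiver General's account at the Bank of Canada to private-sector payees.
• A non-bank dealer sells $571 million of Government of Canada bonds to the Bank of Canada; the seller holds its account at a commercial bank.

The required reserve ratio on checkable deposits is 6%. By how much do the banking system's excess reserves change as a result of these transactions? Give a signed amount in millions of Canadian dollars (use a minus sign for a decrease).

+$1669.01 million

FX purchase $713.5 million: reserves +$713.5M, deposits 0.
Currency withdrawal $392.5 million: reserves −$392.5M, deposits −$392.5M.
Government spending $838 million: reserves +$838M, deposits +$838M.
Asset purchase (from non-banks) $571 million: reserves +$571M, deposits +$571M.
Totals: Δreserves = +$1730M, Δdeposits = +$1016.5M.
Δrequired reserves = 6% × +$1016.5M = +$60.99M.
Δexcess reserves = Δreserves − Δrequired = +$1730M − (+$60.99M) = +$1669.01 million.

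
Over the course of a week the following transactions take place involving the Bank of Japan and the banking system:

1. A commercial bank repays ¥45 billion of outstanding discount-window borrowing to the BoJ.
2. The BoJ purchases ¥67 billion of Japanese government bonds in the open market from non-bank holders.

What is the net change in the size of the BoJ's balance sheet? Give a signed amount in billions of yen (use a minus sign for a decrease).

+¥22 billion

Discount-window repayment ¥45 billion: a BoJ asset is shed → −¥45B.
Asset purchase (from non-banks) ¥67 billion: a BoJ asset is acquired → +¥67B.
Net: −45 + 67 = +¥22 billion.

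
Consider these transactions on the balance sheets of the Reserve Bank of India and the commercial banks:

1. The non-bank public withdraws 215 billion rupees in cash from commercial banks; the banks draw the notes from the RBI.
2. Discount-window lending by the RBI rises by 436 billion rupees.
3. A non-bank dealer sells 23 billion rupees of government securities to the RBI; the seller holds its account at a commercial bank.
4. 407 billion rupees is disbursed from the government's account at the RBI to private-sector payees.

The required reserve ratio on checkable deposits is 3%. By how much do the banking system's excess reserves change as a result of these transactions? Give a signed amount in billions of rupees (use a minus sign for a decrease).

Currency withdrawal 215 billion rupees: reserves −215B, deposits −215B.
Discount-window loan 436 billion rupees: reserves +436B, deposits 0.
Asset purchase (from non-banks) 23 billion rupees: reserves +23B, deposits +23B.
Government spending 407 billion rupees: reserves +407B, deposits +407B.
Totals: Δreserves = +651B, Δdeposits = +215B.
Δrequired reserves = 3% × +215B = +6.45B.
Δexcess reserves = Δreserves − Δrequired = +651B − (+6.45B) = +644.55 billion.

+644.55 billion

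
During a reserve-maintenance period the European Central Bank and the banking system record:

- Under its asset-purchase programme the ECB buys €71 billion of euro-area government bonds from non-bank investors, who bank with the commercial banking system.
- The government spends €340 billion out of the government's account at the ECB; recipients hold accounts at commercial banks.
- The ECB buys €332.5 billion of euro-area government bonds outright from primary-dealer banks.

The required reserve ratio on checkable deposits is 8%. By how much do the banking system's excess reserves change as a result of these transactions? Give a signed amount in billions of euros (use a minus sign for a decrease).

+€710.62 billion

Asset purchase (from non-banks) €71 billion: reserves +€71B, deposits +€71B.
Government spending €340 billion: reserves +€340B, deposits +€340B.
OMO purchase (from banks) €332.5 billion: reserves +€332.5B, deposits 0.
Totals: Δreserves = +€743.5B, Δdeposits = +€411B.
Δrequired reserves = 8% × +€411B = +€32.88B.
Δexcess reserves = Δreserves − Δrequired = +€743.5B − (+€32.88B) = +€710.62 billion.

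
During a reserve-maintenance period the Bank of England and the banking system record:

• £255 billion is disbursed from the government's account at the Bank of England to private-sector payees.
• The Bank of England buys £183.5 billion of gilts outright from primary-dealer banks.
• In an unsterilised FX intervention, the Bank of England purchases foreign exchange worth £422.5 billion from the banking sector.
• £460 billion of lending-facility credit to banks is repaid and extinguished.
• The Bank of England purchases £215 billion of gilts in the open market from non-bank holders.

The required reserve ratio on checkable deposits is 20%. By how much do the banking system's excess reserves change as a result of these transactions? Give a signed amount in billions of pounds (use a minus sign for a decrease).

Government spending £255 billion: reserves +£255B, deposits +£255B.
OMO purchase (from banks) £183.5 billion: reserves +£183.5B, deposits 0.
FX purchase £422.5 billion: reserves +£422.5B, deposits 0.
Discount-window repayment £460 billion: reserves −£460B, deposits 0.
Asset purchase (from non-banks) £215 billion: reserves +£215B, deposits +£215B.
Totals: Δreserves = +£616B, Δdeposits = +£470B.
Δrequired reserves = 20% × +£470B = +£94B.
Δexcess reserves = Δreserves − Δrequired = +£616B − (+£94B) = +£522 billion.

+£522 billion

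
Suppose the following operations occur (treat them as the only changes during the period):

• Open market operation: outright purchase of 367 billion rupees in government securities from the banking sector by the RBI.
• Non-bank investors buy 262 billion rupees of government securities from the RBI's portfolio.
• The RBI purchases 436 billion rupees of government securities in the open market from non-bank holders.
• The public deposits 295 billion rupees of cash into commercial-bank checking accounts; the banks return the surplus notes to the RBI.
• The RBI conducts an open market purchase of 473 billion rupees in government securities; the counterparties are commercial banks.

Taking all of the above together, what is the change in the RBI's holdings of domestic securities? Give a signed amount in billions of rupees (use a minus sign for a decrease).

+1014 billion

RBI balance sheet:
  Assets:      Securities +1014B
  Liabilities: Bank reserves +1309B, Currency in circulation −295B
Commercial banking system:
  Assets:      Reserves at CB +1309B, Securities −840B
  Liabilities: Checkable deposits +469B
So the change in the RBI's holdings of domestic securities is +1014 billion.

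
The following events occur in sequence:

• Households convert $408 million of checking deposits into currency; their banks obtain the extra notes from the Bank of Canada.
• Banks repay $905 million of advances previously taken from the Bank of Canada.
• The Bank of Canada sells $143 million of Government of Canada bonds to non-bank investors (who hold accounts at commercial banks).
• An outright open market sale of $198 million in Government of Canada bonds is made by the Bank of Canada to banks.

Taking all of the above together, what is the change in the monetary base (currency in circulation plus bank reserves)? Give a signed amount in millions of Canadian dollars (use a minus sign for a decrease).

-$1246 million

Bank of Canada balance sheet:
  Assets:      Securities −$341M, Loans to banks −$905M
  Liabilities: Bank reserves −$1654M, Currency in circulation +$408M
Commercial banking system:
  Assets:      Reserves at CB −$1654M, Securities +$198M
  Liabilities: Checkable deposits −$551M, Borrowings from CB −$905M
Monetary base = currency + reserves: +$408M + (−$1654M) = -$1246 million.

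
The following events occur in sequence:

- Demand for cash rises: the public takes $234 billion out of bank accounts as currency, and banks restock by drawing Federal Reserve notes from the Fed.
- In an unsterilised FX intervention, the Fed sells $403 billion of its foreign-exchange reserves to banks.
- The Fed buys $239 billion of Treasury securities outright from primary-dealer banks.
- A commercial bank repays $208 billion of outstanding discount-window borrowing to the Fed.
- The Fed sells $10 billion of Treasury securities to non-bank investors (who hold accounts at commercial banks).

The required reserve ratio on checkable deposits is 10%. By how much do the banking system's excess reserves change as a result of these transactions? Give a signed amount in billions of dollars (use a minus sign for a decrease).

-$591.6 billion

Currency withdrawal $234 billion: reserves −$234B, deposits −$234B.
FX sale $403 billion: reserves −$403B, deposits 0.
OMO purchase (from banks) $239 billion: reserves +$239B, deposits 0.
Discount-window repayment $208 billion: reserves −$208B, deposits 0.
Asset sale (to non-banks) $10 billion: reserves −$10B, deposits −$10B.
Totals: Δreserves = −$616B, Δdeposits = −$244B.
Δrequired reserves = 10% × −$244B = −$24.4B.
Δexcess reserves = Δreserves − Δrequired = −$616B − (−$24.4B) = -$591.6 billion.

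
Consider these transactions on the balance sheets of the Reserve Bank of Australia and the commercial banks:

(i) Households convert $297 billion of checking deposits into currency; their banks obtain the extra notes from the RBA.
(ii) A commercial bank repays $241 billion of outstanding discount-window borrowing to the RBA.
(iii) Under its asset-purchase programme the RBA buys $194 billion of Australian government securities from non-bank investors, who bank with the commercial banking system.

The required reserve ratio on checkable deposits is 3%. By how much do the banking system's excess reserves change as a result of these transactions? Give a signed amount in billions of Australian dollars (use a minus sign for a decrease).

-$340.91 billion

Currency withdrawal $297 billion: reserves −$297B, deposits −$297B.
Discount-window repayment $241 billion: reserves −$241B, deposits 0.
Asset purchase (from non-banks) $194 billion: reserves +$194B, deposits +$194B.
Totals: Δreserves = −$344B, Δdeposits = −$103B.
Δrequired reserves = 3% × −$103B = −$3.09B.
Δexcess reserves = Δreserves − Δrequired = −$344B − (−$3.09B) = -$340.91 billion.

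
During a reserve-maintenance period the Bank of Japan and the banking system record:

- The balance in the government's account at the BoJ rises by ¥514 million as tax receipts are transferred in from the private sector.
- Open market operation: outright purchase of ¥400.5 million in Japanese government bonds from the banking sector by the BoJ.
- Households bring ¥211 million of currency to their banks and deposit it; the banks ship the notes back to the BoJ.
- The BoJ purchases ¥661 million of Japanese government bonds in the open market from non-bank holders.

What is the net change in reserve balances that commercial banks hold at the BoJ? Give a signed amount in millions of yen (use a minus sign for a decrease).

Government account inflow ¥514 million: funds move from bank reserves into the government account → −¥514M.
OMO purchase (from banks) ¥400.5 million: the BoJ pays by crediting reserve accounts → +¥400.5M.
Currency deposit ¥211 million: returned notes are swapped for reserve credit → +¥211M.
Asset purchase (from non-banks) ¥661 million: the BoJ pays by crediting reserve accounts → +¥661M.
Net: −514 + 400.5 + 211 + 661 = +¥758.5 million.

+¥758.5 million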